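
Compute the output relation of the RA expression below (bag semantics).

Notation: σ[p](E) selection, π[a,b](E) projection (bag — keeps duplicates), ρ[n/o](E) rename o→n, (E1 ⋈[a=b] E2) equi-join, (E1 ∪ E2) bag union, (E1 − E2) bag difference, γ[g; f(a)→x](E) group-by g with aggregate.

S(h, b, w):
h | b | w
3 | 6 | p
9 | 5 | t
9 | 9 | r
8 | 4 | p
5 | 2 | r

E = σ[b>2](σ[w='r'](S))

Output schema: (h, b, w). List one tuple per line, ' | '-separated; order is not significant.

Per-node cardinality:
  S → 5
  σ[w='r'](S) → 2
  σ[b>2](σ[w='r'](S)) → 1

== RESULT ==
h | b | w
9 | 9 | r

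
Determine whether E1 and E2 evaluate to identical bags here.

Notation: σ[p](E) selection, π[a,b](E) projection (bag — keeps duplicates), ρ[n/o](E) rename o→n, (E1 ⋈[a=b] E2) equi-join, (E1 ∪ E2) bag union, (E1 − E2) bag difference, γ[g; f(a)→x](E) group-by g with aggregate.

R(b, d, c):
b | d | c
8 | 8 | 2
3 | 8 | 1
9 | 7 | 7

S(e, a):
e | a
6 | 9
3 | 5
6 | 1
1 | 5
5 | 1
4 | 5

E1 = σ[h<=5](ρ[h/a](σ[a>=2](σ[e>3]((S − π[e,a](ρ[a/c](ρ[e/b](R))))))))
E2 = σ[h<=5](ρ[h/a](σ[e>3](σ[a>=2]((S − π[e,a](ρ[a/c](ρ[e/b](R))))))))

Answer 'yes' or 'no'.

E1 per-node cardinality:
  S → 6
  R → 3
  ρ[e/b](R) → 3
  ρ[a/c](ρ[e/b](R)) → 3
  π[e,a](ρ[a/c](ρ[e/b](R))) → 3
  (S − π[e,a](ρ[a/c](ρ[e/b](R)))) → 6
  σ[e>3]((S − π[e,a](ρ[a/c](ρ[e/b](R))))) → 4
  σ[a>=2](σ[e>3]((S − π[e,a](ρ[a/c](ρ[e/b](R)))))) → 2
  ρ[h/a](σ[a>=2](σ[e>3]((S − π[e,a](ρ[a/c](ρ[e/b](R))))))) → 2
  σ[h<=5](ρ[h/a](σ[a>=2](σ[e>3]((S − π[e,a](ρ[a/c](ρ[e/b](R)))))))) → 1
E2 per-node cardinality:
  S → 6
  R → 3
  ρ[e/b](R) → 3
  ρ[a/c](ρ[e/b](R)) → 3
  π[e,a](ρ[a/c](ρ[e/b](R))) → 3
  (S − π[e,a](ρ[a/c](ρ[e/b](R)))) → 6
  σ[a>=2]((S − π[e,a](ρ[a/c](ρ[e/b](R))))) → 4
  σ[e>3](σ[a>=2]((S − π[e,a](ρ[a/c](ρ[e/b](R)))))) → 2
  ρ[h/a](σ[e>3](σ[a>=2]((S − π[e,a](ρ[a/c](ρ[e/b](R))))))) → 2
  σ[h<=5](ρ[h/a](σ[e>3](σ[a>=2]((S − π[e,a](ρ[a/c](ρ[e/b](R)))))))) → 1

E1 and E2 produce the same multiset:
e | h
4 | 5

yes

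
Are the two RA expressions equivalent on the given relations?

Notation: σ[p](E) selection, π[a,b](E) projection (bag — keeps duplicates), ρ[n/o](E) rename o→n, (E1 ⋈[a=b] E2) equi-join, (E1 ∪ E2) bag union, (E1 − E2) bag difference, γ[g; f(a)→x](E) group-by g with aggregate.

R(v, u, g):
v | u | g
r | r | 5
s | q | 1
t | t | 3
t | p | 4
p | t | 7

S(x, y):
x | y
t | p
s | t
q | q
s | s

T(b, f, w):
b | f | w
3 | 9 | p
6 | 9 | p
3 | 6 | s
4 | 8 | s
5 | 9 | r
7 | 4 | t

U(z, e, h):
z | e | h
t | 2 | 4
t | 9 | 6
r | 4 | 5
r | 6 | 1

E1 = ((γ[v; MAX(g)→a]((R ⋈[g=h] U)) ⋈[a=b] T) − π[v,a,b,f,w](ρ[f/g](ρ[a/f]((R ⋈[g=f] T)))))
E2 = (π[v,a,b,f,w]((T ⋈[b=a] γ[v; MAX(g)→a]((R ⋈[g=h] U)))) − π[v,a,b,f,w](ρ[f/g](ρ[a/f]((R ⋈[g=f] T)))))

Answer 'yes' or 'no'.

E1 stepwise |·|:
  R → 5
  U → 4
  (R ⋈[g=h] U) → 3
  γ[v; MAX(g)→a]((R ⋈[g=h] U)) → 3
  T → 6
  (γ[v; MAX(g)→a]((R ⋈[g=h] U)) ⋈[a=b] T) → 2
  R → 5
  T → 6
  (R ⋈[g=f] T) → 1
  ρ[a/f]((R ⋈[g=f] T)) → 1
  ρ[f/g](ρ[a/f]((R ⋈[g=f] T))) → 1
  π[v,a,b,f,w](ρ[f/g](ρ[a/f]((R ⋈[g=f] T)))) → 1
  ((γ[v; MAX(g)→a]((R ⋈[g=h] U)) ⋈[a=b] T) − π[v,a,b,f,w](ρ[f/g](ρ[a/f]((R ⋈[g=f] T))))) → 2
E2 stepwise |·|:
  T → 6
  R → 5
  U → 4
  (R ⋈[g=h] U) → 3
  γ[v; MAX(g)→a]((R ⋈[g=h] U)) → 3
  (T ⋈[b=a] γ[v; MAX(g)→a]((R ⋈[g=h] U))) → 2
  π[v,a,b,f,w]((T ⋈[b=a] γ[v; MAX(g)→a]((R ⋈[g=h] U)))) → 2
  R → 5
  T → 6
  (R ⋈[g=f] T) → 1
  ρ[a/f]((R ⋈[g=f] T)) → 1
  ρ[f/g](ρ[a/f]((R ⋈[g=f] T))) → 1
  π[v,a,b,f,w](ρ[f/g](ρ[a/f]((R ⋈[g=f] T)))) → 1
  (π[v,a,b,f,w]((T ⋈[b=a] γ[v; MAX(g)→a]((R ⋈[g=h] U)))) − π[v,a,b,f,w](ρ[f/g](ρ[a/f]((R ⋈[g=f] T))))) → 2

E1 and E2 produce the same multiset:
v | a | b | f | w
r | 5 | 5 | 9 | r
t | 4 | 4 | 8 | s

yes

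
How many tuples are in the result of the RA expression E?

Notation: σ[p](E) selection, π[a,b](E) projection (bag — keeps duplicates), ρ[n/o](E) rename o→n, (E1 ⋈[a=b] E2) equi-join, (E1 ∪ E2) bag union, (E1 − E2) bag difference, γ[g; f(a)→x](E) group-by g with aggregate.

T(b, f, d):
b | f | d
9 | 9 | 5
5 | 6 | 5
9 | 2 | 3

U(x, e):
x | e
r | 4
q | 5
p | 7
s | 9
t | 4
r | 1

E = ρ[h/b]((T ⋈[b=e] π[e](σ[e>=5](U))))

Subexpression sizes:
  T → 3
  U → 6
  σ[e>=5](U) → 3
  π[e](σ[e>=5](U)) → 3
  (T ⋈[b=e] π[e](σ[e>=5](U))) → 3
  ρ[h/b]((T ⋈[b=e] π[e](σ[e>=5](U)))) → 3

|E| = 3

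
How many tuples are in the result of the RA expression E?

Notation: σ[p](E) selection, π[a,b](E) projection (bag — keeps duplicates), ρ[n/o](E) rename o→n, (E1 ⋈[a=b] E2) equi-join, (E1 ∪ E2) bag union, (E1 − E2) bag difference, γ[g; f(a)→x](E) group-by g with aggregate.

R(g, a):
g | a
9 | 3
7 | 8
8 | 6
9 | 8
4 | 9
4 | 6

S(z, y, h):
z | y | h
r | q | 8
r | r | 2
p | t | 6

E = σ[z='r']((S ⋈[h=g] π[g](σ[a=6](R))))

Row counts bottom-up:
  S → 3
  R → 6
  σ[a=6](R) → 2
  π[g](σ[a=6](R)) → 2
  (S ⋈[h=g] π[g](σ[a=6](R))) → 1
  σ[z='r']((S ⋈[h=g] π[g](σ[a=6](R)))) → 1

|E| = 1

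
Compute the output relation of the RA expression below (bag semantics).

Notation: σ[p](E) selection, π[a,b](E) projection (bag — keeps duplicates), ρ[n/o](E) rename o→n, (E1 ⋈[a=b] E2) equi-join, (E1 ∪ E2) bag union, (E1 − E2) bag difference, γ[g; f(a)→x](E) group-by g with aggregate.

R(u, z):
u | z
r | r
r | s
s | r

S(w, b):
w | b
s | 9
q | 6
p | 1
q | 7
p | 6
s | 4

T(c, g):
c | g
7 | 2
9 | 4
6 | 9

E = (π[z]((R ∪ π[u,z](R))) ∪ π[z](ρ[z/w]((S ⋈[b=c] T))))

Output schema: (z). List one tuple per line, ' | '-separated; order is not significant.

Subexpression sizes:
  R → 3
  R → 3
  π[u,z](R) → 3
  (R ∪ π[u,z](R)) → 6
  π[z]((R ∪ π[u,z](R))) → 6
  S → 6
  T → 3
  (S ⋈[b=c] T) → 4
  ρ[z/w]((S ⋈[b=c] T)) → 4
  π[z](ρ[z/w]((S ⋈[b=c] T))) → 4
  (π[z]((R ∪ π[u,z](R))) ∪ π[z](ρ[z/w]((S ⋈[b=c] T)))) → 10

== RESULT ==
z
p
q
q
r
r
r
r
s
s
s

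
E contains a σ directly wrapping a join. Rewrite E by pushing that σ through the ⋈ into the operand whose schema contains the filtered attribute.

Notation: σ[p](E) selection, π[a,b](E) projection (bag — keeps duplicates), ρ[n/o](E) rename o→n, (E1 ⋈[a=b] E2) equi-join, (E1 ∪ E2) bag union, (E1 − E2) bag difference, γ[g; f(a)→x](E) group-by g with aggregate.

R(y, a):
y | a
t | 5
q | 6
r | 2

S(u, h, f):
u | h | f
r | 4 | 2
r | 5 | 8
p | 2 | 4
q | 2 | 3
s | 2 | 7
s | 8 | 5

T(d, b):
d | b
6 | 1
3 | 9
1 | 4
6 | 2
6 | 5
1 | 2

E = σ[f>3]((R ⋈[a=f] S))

σ filters on f, owned by the right side.
E' = (R ⋈[a=f] σ[f>3](S))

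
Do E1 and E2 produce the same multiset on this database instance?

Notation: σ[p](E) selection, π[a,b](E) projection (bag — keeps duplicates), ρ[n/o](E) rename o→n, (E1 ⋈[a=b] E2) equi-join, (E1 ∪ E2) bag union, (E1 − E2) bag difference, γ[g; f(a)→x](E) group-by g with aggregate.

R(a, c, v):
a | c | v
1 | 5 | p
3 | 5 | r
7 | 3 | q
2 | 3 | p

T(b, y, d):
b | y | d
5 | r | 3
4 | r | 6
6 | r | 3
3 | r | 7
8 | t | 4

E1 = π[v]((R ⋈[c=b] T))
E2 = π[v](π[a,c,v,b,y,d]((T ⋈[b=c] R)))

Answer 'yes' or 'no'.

E1 stepwise |·|:
  R → 4
  T → 5
  (R ⋈[c=b] T) → 4
  π[v]((R ⋈[c=b] T)) → 4
E2 stepwise |·|:
  T → 5
  R → 4
  (T ⋈[b=c] R) → 4
  π[a,c,v,b,y,d]((T ⋈[b=c] R)) → 4
  π[v](π[a,c,v,b,y,d]((T ⋈[b=c] R))) → 4

E1 and E2 produce the same multiset:
v
p
p
q
r

yes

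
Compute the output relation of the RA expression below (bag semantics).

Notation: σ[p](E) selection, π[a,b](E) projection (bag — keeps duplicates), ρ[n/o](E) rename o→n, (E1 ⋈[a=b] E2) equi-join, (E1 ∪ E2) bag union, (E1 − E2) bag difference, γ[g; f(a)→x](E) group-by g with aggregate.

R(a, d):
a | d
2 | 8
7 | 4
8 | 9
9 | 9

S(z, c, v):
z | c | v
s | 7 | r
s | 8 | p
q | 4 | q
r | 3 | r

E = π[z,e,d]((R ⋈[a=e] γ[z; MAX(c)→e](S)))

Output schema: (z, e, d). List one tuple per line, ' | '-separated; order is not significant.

Stepwise |·|:
  R → 4
  S → 4
  γ[z; MAX(c)→e](S) → 3
  (R ⋈[a=e] γ[z; MAX(c)→e](S)) → 1
  π[z,e,d]((R ⋈[a=e] γ[z; MAX(c)→e](S))) → 1

== RESULT ==
z | e | d
s | 8 | 9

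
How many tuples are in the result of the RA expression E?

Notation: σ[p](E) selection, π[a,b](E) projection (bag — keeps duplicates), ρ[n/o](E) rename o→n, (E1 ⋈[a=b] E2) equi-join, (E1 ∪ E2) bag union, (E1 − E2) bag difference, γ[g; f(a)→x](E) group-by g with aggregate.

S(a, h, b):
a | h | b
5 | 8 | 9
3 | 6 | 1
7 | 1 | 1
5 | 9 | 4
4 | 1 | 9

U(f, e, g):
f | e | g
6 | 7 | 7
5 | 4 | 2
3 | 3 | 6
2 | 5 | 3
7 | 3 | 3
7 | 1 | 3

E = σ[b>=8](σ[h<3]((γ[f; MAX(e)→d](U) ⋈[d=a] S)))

Subexpression sizes:
  U → 6
  γ[f; MAX(e)→d](U) → 5
  S → 5
  (γ[f; MAX(e)→d](U) ⋈[d=a] S) → 6
  σ[h<3]((γ[f; MAX(e)→d](U) ⋈[d=a] S)) → 2
  σ[b>=8](σ[h<3]((γ[f; MAX(e)→d](U) ⋈[d=a] S))) → 1

|E| = 1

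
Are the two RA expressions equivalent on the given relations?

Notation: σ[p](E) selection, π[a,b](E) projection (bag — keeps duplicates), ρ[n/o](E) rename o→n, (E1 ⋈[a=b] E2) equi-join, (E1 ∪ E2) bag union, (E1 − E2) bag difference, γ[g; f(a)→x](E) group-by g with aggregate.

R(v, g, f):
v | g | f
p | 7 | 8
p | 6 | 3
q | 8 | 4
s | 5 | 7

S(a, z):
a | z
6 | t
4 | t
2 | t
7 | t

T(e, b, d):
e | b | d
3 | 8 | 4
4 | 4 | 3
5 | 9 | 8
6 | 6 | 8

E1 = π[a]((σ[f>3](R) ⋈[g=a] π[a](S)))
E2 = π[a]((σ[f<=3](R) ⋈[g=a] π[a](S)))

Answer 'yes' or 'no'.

E1 per-node cardinality:
  R → 4
  σ[f>3](R) → 3
  S → 4
  π[a](S) → 4
  (σ[f>3](R) ⋈[g=a] π[a](S)) → 1
  π[a]((σ[f>3](R) ⋈[g=a] π[a](S))) → 1
E2 per-node cardinality:
  R → 4
  σ[f<=3](R) → 1
  S → 4
  π[a](S) → 4
  (σ[f<=3](R) ⋈[g=a] π[a](S)) → 1
  π[a]((σ[f<=3](R) ⋈[g=a] π[a](S))) → 1

E1 result:
a
7
E2 result:
a
6
Witness: (6,) appears 0× in E1 but 1× in E2.

no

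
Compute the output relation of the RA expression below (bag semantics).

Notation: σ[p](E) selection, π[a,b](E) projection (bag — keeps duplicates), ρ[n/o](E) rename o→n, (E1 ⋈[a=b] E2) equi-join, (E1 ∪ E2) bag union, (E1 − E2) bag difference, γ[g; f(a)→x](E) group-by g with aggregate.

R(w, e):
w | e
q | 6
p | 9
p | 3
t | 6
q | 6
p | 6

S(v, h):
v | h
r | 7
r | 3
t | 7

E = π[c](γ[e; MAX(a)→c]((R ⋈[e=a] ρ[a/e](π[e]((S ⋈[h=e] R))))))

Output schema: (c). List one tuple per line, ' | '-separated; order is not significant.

Per-node cardinality:
  R → 6
  S → 3
  R → 6
  (S ⋈[h=e] R) → 1
  π[e]((S ⋈[h=e] R)) → 1
  ρ[a/e](π[e]((S ⋈[h=e] R))) → 1
  (R ⋈[e=a] ρ[a/e](π[e]((S ⋈[h=e] R)))) → 1
  γ[e; MAX(a)→c]((R ⋈[e=a] ρ[a/e](π[e]((S ⋈[h=e] R))))) → 1
  π[c](γ[e; MAX(a)→c]((R ⋈[e=a] ρ[a/e](π[e]((S ⋈[h=e] R)))))) → 1

== RESULT ==
c
3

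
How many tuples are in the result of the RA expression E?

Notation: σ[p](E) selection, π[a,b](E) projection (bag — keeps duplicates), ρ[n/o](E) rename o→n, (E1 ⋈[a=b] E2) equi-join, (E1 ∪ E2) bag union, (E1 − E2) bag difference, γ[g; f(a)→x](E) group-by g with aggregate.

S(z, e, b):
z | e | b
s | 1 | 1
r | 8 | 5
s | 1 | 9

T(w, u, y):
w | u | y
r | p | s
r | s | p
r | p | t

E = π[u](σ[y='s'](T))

Stepwise |·|:
  T → 3
  σ[y='s'](T) → 1
  π[u](σ[y='s'](T)) → 1

|E| = 1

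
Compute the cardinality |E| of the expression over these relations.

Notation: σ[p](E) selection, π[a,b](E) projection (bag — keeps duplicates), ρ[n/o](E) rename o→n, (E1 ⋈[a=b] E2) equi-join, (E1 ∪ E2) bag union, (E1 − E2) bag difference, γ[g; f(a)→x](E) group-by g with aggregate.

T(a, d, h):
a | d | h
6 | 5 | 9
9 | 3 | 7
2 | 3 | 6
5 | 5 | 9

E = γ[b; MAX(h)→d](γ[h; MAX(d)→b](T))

Stepwise |·|:
  T → 4
  γ[h; MAX(d)→b](T) → 3
  γ[b; MAX(h)→d](γ[h; MAX(d)→b](T)) → 2

|E| = 2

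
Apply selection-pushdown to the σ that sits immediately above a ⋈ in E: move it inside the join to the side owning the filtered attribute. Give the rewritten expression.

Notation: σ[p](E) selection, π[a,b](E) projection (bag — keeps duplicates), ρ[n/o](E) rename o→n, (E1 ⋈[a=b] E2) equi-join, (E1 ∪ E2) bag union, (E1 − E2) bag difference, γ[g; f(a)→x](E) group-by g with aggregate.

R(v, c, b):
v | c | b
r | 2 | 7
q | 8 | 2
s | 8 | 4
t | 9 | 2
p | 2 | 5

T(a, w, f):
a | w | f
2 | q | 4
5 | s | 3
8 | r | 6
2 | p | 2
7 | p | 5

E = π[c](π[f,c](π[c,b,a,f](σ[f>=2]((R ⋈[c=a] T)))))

σ filters on f, owned by the right side.
E' = π[c](π[f,c](π[c,b,a,f]((R ⋈[c=a] σ[f>=2](T)))))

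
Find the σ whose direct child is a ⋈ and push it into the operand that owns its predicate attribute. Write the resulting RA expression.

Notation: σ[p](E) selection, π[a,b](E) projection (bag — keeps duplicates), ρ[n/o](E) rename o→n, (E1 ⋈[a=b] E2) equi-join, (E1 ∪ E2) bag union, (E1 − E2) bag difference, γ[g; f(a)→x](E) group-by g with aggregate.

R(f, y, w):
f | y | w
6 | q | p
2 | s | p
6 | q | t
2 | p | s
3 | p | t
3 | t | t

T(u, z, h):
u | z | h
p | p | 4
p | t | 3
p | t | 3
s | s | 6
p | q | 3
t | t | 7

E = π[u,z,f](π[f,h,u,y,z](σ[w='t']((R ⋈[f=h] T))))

σ filters on w, owned by the left side.
E' = π[u,z,f](π[f,h,u,y,z]((σ[w='t'](R) ⋈[f=h] T)))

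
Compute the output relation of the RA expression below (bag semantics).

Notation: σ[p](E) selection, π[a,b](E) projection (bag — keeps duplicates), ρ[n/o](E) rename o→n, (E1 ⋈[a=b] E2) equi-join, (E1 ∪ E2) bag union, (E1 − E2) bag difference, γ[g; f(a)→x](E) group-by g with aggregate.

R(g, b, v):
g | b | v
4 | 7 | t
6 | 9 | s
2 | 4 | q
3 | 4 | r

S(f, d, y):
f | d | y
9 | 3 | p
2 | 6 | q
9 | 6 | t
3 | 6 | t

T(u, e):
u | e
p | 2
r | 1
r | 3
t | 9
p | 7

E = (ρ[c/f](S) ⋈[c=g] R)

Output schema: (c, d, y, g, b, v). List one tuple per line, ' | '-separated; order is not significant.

Row counts bottom-up:
  S → 4
  ρ[c/f](S) → 4
  R → 4
  (ρ[c/f](S) ⋈[c=g] R) → 2

== RESULT ==
c | d | y | g | b | v
2 | 6 | q | 2 | 4 | q
3 | 6 | t | 3 | 4 | r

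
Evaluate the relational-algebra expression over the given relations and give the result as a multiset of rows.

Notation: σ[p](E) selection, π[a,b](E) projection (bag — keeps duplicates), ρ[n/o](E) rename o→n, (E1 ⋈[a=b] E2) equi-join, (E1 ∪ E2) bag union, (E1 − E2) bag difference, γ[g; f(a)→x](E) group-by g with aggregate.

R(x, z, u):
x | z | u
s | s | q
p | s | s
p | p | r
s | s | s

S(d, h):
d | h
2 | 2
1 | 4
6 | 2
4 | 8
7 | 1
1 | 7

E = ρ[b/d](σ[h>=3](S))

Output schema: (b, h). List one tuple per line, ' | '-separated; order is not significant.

Row counts bottom-up:
  S → 6
  σ[h>=3](S) → 3
  ρ[b/d](σ[h>=3](S)) → 3

== RESULT ==
b | h
1 | 4
1 | 7
4 | 8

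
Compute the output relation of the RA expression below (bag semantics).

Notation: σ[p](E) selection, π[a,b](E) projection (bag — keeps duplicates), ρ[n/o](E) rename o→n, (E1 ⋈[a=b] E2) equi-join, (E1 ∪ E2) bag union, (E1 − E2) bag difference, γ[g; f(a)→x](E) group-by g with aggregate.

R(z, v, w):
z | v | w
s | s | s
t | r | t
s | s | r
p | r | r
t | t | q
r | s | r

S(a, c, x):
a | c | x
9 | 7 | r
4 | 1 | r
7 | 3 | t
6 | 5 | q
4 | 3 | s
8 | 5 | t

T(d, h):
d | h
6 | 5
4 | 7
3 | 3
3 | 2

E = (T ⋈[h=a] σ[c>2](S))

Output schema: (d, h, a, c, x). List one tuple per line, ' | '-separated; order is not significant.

Row counts bottom-up:
  T → 4
  S → 6
  σ[c>2](S) → 5
  (T ⋈[h=a] σ[c>2](S)) → 1

== RESULT ==
d | h | a | c | x
4 | 7 | 7 | 3 | t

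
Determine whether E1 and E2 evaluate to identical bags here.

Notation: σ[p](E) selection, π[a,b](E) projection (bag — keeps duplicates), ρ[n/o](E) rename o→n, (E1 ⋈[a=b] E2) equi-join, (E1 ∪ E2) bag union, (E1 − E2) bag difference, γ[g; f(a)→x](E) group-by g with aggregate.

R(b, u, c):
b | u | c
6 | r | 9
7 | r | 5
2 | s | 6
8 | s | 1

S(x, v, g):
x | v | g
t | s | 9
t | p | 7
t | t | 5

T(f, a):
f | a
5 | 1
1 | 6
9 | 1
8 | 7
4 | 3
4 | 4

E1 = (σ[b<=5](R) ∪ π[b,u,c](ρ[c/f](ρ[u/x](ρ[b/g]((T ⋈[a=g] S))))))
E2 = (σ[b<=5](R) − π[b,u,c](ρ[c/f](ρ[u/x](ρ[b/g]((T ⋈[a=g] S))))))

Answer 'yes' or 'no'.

E1 stepwise |·|:
  R → 4
  σ[b<=5](R) → 1
  T → 6
  S → 3
  (T ⋈[a=g] S) → 1
  ρ[b/g]((T ⋈[a=g] S)) → 1
  ρ[u/x](ρ[b/g]((T ⋈[a=g] S))) → 1
  ρ[c/f](ρ[u/x](ρ[b/g]((T ⋈[a=g] S)))) → 1
  π[b,u,c](ρ[c/f](ρ[u/x](ρ[b/g]((T ⋈[a=g] S))))) → 1
  (σ[b<=5](R) ∪ π[b,u,c](ρ[c/f](ρ[u/x](ρ[b/g]((T ⋈[a=g] S)))))) → 2
E2 stepwise |·|:
  R → 4
  σ[b<=5](R) → 1
  T → 6
  S → 3
  (T ⋈[a=g] S) → 1
  ρ[b/g]((T ⋈[a=g] S)) → 1
  ρ[u/x](ρ[b/g]((T ⋈[a=g] S))) → 1
  ρ[c/f](ρ[u/x](ρ[b/g]((T ⋈[a=g] S)))) → 1
  π[b,u,c](ρ[c/f](ρ[u/x](ρ[b/g]((T ⋈[a=g] S))))) → 1
  (σ[b<=5](R) − π[b,u,c](ρ[c/f](ρ[u/x](ρ[b/g]((T ⋈[a=g] S)))))) → 1

E1 result:
b | u | c
2 | s | 6
7 | t | 8
E2 result:
b | u | c
2 | s | 6
Witness: (7, 't', 8) appears 1× in E1 but 0× in E2.

no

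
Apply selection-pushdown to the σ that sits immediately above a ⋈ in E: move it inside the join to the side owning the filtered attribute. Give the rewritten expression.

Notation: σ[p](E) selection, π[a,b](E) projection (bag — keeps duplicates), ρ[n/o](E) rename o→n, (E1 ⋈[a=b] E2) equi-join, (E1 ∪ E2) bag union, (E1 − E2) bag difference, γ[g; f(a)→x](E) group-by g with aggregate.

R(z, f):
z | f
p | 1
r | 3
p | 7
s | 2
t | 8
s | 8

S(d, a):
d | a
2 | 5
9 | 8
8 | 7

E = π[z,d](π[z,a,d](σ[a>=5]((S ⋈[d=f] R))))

σ filters on a, owned by the left side.
E' = π[z,d](π[z,a,d]((σ[a>=5](S) ⋈[d=f] R)))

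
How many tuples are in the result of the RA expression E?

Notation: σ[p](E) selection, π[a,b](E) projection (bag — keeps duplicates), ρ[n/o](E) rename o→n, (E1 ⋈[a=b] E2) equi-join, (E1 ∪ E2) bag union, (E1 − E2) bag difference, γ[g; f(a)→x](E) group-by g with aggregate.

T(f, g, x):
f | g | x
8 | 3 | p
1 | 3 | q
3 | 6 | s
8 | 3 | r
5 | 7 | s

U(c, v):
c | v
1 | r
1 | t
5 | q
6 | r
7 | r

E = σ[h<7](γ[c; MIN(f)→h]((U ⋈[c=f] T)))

Subexpression sizes:
  U → 5
  T → 5
  (U ⋈[c=f] T) → 3
  γ[c; MIN(f)→h]((U ⋈[c=f] T)) → 2
  σ[h<7](γ[c; MIN(f)→h]((U ⋈[c=f] T))) → 2

|E| = 2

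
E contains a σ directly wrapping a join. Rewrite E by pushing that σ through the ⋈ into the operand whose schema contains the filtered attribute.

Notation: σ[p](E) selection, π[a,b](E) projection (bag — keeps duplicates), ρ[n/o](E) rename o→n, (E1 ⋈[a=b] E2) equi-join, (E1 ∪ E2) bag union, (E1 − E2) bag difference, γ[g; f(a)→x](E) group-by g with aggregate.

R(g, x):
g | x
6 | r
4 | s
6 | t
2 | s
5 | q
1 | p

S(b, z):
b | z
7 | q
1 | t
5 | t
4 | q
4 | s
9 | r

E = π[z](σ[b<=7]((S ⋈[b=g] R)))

σ filters on b, owned by the left side.
E' = π[z]((σ[b<=7](S) ⋈[b=g] R))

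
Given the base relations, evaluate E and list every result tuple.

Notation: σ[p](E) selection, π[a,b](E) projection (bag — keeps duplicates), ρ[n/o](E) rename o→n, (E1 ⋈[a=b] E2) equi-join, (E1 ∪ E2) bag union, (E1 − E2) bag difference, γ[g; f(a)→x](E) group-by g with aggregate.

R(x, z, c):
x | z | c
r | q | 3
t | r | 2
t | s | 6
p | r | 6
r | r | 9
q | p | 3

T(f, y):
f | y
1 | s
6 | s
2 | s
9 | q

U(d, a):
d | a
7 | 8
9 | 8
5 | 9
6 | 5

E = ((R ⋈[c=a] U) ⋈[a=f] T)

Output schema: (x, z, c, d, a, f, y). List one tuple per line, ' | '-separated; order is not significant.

Stepwise |·|:
  R → 6
  U → 4
  (R ⋈[c=a] U) → 1
  T → 4
  ((R ⋈[c=a] U) ⋈[a=f] T) → 1

== RESULT ==
x | z | c | d | a | f | y
r | r | 9 | 5 | 9 | 9 | q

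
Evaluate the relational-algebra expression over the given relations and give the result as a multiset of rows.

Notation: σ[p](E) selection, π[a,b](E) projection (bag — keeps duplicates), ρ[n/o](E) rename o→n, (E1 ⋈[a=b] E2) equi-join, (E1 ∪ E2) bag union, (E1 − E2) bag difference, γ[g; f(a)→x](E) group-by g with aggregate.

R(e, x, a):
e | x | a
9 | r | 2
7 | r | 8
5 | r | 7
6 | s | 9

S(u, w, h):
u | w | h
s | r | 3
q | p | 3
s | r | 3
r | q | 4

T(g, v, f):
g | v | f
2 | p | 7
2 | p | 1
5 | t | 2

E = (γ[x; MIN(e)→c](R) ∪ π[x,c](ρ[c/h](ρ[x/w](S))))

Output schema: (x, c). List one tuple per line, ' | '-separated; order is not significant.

Subexpression sizes:
  R → 4
  γ[x; MIN(e)→c](R) → 2
  S → 4
  ρ[x/w](S) → 4
  ρ[c/h](ρ[x/w](S)) → 4
  π[x,c](ρ[c/h](ρ[x/w](S))) → 4
  (γ[x; MIN(e)→c](R) ∪ π[x,c](ρ[c/h](ρ[x/w](S)))) → 6

== RESULT ==
x | c
p | 3
q | 4
r | 3
r | 3
r | 5
s | 6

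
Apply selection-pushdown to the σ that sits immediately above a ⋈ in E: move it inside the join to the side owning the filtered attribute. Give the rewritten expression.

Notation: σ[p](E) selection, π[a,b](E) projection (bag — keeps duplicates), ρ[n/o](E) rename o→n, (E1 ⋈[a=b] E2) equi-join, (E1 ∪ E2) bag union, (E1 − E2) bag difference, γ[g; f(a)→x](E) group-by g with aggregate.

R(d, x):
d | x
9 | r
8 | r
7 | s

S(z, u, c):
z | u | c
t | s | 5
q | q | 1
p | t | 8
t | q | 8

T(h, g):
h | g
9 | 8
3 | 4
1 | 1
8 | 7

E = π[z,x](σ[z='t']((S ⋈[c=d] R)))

σ filters on z, owned by the left side.
E' = π[z,x]((σ[z='t'](S) ⋈[c=d] R))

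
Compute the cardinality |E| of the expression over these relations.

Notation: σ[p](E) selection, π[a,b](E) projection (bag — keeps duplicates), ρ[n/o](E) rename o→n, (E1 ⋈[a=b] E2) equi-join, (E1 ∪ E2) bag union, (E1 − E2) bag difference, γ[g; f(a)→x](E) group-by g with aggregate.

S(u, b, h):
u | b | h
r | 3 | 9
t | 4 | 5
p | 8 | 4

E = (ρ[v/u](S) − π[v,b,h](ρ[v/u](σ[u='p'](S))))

Subexpression sizes:
  S → 3
  ρ[v/u](S) → 3
  S → 3
  σ[u='p'](S) → 1
  ρ[v/u](σ[u='p'](S)) → 1
  π[v,b,h](ρ[v/u](σ[u='p'](S))) → 1
  (ρ[v/u](S) − π[v,b,h](ρ[v/u](σ[u='p'](S)))) → 2

|E| = 2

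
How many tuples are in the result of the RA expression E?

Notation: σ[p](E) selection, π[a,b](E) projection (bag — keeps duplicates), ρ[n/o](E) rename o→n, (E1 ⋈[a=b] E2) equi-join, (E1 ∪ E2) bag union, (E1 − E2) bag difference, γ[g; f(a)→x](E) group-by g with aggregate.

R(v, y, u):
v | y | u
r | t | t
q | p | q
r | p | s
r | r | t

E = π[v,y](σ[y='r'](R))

Subexpression sizes:
  R → 4
  σ[y='r'](R) → 1
  π[v,y](σ[y='r'](R)) → 1

|E| = 1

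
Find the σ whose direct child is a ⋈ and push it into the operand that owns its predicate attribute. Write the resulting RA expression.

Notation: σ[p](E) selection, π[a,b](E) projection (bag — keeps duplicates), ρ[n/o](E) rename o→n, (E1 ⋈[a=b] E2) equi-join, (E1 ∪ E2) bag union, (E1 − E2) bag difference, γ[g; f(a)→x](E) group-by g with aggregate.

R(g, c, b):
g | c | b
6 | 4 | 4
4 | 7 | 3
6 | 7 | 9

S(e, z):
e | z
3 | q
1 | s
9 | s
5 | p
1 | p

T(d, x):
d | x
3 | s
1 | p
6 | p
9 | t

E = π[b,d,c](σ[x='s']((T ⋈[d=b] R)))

σ filters on x, owned by the left side.
E' = π[b,d,c]((σ[x='s'](T) ⋈[d=b] R))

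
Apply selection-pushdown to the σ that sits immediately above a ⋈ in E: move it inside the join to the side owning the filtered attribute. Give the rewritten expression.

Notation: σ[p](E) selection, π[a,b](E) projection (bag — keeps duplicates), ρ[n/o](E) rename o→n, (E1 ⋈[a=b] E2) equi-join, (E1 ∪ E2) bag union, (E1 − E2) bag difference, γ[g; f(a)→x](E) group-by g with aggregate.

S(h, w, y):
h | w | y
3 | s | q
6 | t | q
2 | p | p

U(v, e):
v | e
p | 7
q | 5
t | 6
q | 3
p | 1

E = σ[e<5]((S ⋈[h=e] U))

σ filters on e, owned by the right side.
E' = (S ⋈[h=e] σ[e<5](U))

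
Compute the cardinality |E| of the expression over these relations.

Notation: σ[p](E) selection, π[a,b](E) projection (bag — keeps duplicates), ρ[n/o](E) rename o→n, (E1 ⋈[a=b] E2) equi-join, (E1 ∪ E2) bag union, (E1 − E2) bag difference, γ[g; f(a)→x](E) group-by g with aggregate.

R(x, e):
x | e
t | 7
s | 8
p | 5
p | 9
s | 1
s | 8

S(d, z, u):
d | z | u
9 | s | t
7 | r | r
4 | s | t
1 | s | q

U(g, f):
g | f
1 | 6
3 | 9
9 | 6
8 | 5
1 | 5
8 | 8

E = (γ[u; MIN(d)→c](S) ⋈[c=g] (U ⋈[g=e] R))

Subexpression sizes:
  S → 4
  γ[u; MIN(d)→c](S) → 3
  U → 6
  R → 6
  (U ⋈[g=e] R) → 7
  (γ[u; MIN(d)→c](S) ⋈[c=g] (U ⋈[g=e] R)) → 2

|E| = 2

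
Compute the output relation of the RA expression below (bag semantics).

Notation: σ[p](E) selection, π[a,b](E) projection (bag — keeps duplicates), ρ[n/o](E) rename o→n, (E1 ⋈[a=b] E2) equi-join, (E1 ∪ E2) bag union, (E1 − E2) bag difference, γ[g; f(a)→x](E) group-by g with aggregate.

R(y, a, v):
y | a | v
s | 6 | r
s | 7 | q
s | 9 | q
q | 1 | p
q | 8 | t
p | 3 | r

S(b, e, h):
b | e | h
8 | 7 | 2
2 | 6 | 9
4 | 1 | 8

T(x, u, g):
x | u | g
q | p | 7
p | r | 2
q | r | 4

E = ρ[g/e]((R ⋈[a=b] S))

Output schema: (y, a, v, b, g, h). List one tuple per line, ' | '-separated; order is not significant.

Per-node cardinality:
  R → 6
  S → 3
  (R ⋈[a=b] S) → 1
  ρ[g/e]((R ⋈[a=b] S)) → 1

== RESULT ==
y | a | v | b | g | h
q | 8 | t | 8 | 7 | 2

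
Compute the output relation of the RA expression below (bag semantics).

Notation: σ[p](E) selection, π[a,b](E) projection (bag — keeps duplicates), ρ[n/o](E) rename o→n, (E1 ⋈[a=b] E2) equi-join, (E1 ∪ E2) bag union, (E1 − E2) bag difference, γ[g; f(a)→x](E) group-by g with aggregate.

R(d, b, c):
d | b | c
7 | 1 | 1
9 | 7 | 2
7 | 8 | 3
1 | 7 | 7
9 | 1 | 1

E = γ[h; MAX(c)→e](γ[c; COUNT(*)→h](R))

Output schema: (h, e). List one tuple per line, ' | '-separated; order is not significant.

Subexpression sizes:
  R → 5
  γ[c; COUNT(*)→h](R) → 4
  γ[h; MAX(c)→e](γ[c; COUNT(*)→h](R)) → 2

== RESULT ==
h | e
1 | 7
2 | 1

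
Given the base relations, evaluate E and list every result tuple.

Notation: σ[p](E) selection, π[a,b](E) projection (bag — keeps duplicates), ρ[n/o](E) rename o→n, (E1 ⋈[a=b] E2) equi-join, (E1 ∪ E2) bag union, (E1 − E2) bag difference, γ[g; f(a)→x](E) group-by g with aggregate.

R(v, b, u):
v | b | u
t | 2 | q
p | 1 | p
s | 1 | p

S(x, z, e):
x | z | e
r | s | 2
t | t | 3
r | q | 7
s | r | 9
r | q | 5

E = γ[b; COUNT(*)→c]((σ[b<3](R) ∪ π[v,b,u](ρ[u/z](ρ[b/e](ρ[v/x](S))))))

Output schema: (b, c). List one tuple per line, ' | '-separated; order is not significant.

Row counts bottom-up:
  R → 3
  σ[b<3](R) → 3
  S → 5
  ρ[v/x](S) → 5
  ρ[b/e](ρ[v/x](S)) → 5
  ρ[u/z](ρ[b/e](ρ[v/x](S))) → 5
  π[v,b,u](ρ[u/z](ρ[b/e](ρ[v/x](S)))) → 5
  (σ[b<3](R) ∪ π[v,b,u](ρ[u/z](ρ[b/e](ρ[v/x](S))))) → 8
  γ[b; COUNT(*)→c]((σ[b<3](R) ∪ π[v,b,u](ρ[u/z](ρ[b/e](ρ[v/x](S)))))) → 6

== RESULT ==
b | c
1 | 2
2 | 2
3 | 1
5 | 1
7 | 1
9 | 1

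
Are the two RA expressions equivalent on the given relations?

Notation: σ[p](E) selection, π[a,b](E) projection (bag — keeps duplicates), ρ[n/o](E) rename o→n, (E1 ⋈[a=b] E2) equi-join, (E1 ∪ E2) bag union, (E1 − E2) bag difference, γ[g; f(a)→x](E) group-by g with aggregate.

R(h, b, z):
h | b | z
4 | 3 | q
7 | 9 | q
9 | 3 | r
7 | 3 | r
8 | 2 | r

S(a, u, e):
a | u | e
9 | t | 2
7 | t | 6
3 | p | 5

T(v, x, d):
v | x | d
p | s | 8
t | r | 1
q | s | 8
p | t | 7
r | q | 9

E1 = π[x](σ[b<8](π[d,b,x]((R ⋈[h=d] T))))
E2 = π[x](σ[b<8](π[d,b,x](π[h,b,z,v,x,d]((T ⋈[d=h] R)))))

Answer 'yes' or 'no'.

E1 per-node cardinality:
  R → 5
  T → 5
  (R ⋈[h=d] T) → 5
  π[d,b,x]((R ⋈[h=d] T)) → 5
  σ[b<8](π[d,b,x]((R ⋈[h=d] T))) → 4
  π[x](σ[b<8](π[d,b,x]((R ⋈[h=d] T)))) → 4
E2 per-node cardinality:
  T → 5
  R → 5
  (T ⋈[d=h] R) → 5
  π[h,b,z,v,x,d]((T ⋈[d=h] R)) → 5
  π[d,b,x](π[h,b,z,v,x,d]((T ⋈[d=h] R))) → 5
  σ[b<8](π[d,b,x](π[h,b,z,v,x,d]((T ⋈[d=h] R)))) → 4
  π[x](σ[b<8](π[d,b,x](π[h,b,z,v,x,d]((T ⋈[d=h] R))))) → 4

E1 and E2 produce the same multiset:
x
q
s
s
t

yes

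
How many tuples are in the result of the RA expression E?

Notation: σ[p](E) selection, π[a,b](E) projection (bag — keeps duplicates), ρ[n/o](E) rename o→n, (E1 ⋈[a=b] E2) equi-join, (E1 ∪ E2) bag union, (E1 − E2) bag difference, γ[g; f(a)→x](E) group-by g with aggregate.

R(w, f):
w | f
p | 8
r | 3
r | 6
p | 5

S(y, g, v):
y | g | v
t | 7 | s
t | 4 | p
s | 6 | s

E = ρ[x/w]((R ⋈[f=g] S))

Subexpression sizes:
  R → 4
  S → 3
  (R ⋈[f=g] S) → 1
  ρ[x/w]((R ⋈[f=g] S)) → 1

|E| = 1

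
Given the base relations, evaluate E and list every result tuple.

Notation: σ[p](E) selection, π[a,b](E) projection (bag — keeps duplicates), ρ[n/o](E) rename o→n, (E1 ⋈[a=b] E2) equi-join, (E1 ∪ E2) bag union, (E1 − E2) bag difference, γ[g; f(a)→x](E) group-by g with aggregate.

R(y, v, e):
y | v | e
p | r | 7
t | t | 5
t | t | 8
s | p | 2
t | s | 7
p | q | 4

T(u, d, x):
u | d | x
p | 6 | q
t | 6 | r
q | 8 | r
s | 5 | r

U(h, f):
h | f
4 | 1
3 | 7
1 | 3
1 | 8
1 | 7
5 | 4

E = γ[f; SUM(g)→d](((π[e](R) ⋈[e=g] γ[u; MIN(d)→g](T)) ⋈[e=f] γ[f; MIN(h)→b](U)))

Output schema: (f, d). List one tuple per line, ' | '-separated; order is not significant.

Stepwise |·|:
  R → 6
  π[e](R) → 6
  T → 4
  γ[u; MIN(d)→g](T) → 4
  (π[e](R) ⋈[e=g] γ[u; MIN(d)→g](T)) → 2
  U → 6
  γ[f; MIN(h)→b](U) → 5
  ((π[e](R) ⋈[e=g] γ[u; MIN(d)→g](T)) ⋈[e=f] γ[f; MIN(h)→b](U)) → 1
  γ[f; SUM(g)→d](((π[e](R) ⋈[e=g] γ[u; MIN(d)→g](T)) ⋈[e=f] γ[f; MIN(h)→b](U))) → 1

== RESULT ==
f | d
8 | 8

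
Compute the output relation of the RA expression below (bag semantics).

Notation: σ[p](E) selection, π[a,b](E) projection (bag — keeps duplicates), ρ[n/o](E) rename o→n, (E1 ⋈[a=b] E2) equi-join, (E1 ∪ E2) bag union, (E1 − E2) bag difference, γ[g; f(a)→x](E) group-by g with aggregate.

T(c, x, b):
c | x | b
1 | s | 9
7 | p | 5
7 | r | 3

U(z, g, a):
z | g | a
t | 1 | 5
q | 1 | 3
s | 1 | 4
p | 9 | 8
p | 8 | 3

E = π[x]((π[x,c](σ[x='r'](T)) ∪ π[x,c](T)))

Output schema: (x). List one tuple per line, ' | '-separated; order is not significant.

Per-node cardinality:
  T → 3
  σ[x='r'](T) → 1
  π[x,c](σ[x='r'](T)) → 1
  T → 3
  π[x,c](T) → 3
  (π[x,c](σ[x='r'](T)) ∪ π[x,c](T)) → 4
  π[x]((π[x,c](σ[x='r'](T)) ∪ π[x,c](T))) → 4

== RESULT ==
x
p
r
r
s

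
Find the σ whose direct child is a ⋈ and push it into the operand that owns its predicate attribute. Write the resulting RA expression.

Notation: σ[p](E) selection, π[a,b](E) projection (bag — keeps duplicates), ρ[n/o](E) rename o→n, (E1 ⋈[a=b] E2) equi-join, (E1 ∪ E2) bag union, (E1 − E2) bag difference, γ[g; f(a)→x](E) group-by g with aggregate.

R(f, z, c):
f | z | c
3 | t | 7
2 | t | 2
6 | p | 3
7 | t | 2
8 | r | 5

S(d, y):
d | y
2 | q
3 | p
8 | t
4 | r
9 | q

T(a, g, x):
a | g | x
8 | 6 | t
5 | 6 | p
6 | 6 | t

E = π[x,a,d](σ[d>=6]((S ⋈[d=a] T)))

σ filters on d, owned by the left side.
E' = π[x,a,d]((σ[d>=6](S) ⋈[d=a] T))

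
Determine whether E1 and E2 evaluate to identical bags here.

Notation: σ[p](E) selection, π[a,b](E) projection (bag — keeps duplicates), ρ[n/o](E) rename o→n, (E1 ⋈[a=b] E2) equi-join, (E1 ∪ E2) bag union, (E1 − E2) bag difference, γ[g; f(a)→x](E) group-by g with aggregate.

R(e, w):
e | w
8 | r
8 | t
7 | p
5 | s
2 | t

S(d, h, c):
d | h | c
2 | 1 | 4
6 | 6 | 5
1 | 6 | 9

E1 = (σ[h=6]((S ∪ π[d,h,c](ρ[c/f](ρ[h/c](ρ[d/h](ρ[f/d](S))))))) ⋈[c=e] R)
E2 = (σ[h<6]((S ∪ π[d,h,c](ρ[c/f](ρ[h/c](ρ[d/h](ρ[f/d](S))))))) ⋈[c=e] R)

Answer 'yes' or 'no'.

E1 per-node cardinality:
  S → 3
  S → 3
  ρ[f/d](S) → 3
  ρ[d/h](ρ[f/d](S)) → 3
  ρ[h/c](ρ[d/h](ρ[f/d](S))) → 3
  ρ[c/f](ρ[h/c](ρ[d/h](ρ[f/d](S)))) → 3
  π[d,h,c](ρ[c/f](ρ[h/c](ρ[d/h](ρ[f/d](S))))) → 3
  (S ∪ π[d,h,c](ρ[c/f](ρ[h/c](ρ[d/h](ρ[f/d](S)))))) → 6
  σ[h=6]((S ∪ π[d,h,c](ρ[c/f](ρ[h/c](ρ[d/h](ρ[f/d](S))))))) → 2
  R → 5
  (σ[h=6]((S ∪ π[d,h,c](ρ[c/f](ρ[h/c](ρ[d/h](ρ[f/d](S))))))) ⋈[c=e] R) → 1
E2 per-node cardinality:
  S → 3
  S → 3
  ρ[f/d](S) → 3
  ρ[d/h](ρ[f/d](S)) → 3
  ρ[h/c](ρ[d/h](ρ[f/d](S))) → 3
  ρ[c/f](ρ[h/c](ρ[d/h](ρ[f/d](S)))) → 3
  π[d,h,c](ρ[c/f](ρ[h/c](ρ[d/h](ρ[f/d](S))))) → 3
  (S ∪ π[d,h,c](ρ[c/f](ρ[h/c](ρ[d/h](ρ[f/d](S)))))) → 6
  σ[h<6]((S ∪ π[d,h,c](ρ[c/f](ρ[h/c](ρ[d/h](ρ[f/d](S))))))) → 3
  R → 5
  (σ[h<6]((S ∪ π[d,h,c](ρ[c/f](ρ[h/c](ρ[d/h](ρ[f/d](S))))))) ⋈[c=e] R) → 1

E1 result:
d | h | c | e | w
6 | 6 | 5 | 5 | s
E2 result:
d | h | c | e | w
1 | 4 | 2 | 2 | t
Witness: (6, 6, 5, 5, 's') appears 1× in E1 but 0× in E2.

no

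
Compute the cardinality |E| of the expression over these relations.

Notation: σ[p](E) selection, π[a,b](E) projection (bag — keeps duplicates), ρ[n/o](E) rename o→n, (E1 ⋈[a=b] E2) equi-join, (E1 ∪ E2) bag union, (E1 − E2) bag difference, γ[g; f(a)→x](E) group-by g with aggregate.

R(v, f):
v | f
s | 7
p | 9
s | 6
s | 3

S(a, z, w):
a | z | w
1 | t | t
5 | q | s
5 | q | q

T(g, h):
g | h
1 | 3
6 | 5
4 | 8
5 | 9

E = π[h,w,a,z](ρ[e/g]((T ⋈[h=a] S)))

Subexpression sizes:
  T → 4
  S → 3
  (T ⋈[h=a] S) → 2
  ρ[e/g]((T ⋈[h=a] S)) → 2
  π[h,w,a,z](ρ[e/g]((T ⋈[h=a] S))) → 2

|E| = 2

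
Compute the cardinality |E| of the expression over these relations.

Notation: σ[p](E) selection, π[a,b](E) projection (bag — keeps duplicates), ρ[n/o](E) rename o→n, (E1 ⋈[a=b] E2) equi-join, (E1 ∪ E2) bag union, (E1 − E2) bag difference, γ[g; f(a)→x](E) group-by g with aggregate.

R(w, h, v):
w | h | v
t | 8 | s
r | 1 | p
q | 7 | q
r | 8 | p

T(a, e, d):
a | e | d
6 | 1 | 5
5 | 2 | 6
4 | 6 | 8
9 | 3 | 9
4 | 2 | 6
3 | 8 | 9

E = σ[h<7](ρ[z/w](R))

Stepwise |·|:
  R → 4
  ρ[z/w](R) → 4
  σ[h<7](ρ[z/w](R)) → 1

|E| = 1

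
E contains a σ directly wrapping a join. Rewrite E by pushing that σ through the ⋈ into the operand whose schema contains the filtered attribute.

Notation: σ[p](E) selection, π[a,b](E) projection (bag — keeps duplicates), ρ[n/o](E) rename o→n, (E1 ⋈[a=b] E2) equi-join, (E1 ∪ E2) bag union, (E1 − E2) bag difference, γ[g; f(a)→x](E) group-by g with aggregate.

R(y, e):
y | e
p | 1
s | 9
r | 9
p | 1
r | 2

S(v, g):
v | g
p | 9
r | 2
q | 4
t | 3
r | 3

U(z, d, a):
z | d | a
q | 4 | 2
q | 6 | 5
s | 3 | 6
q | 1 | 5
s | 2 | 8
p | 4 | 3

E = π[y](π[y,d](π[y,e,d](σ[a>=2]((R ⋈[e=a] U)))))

σ filters on a, owned by the right side.
E' = π[y](π[y,d](π[y,e,d]((R ⋈[e=a] σ[a>=2](U)))))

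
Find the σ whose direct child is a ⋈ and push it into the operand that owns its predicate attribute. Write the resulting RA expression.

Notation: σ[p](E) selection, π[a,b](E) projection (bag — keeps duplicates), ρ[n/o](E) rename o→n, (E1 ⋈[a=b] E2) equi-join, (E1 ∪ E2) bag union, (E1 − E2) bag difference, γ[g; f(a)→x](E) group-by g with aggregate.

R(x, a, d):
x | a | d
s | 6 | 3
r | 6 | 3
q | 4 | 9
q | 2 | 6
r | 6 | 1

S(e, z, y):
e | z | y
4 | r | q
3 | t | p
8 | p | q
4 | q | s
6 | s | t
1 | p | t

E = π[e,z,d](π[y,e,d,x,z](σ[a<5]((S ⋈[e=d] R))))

σ filters on a, owned by the right side.
E' = π[e,z,d](π[y,e,d,x,z]((S ⋈[e=d] σ[a<5](R))))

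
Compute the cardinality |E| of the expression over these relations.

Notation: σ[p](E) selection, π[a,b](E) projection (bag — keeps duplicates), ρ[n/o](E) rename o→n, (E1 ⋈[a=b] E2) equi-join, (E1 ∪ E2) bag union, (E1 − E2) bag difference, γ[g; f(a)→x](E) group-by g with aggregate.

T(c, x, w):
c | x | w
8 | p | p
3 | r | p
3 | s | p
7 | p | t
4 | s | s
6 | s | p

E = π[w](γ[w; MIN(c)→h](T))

Row counts bottom-up:
  T → 6
  γ[w; MIN(c)→h](T) → 3
  π[w](γ[w; MIN(c)→h](T)) → 3

|E| = 3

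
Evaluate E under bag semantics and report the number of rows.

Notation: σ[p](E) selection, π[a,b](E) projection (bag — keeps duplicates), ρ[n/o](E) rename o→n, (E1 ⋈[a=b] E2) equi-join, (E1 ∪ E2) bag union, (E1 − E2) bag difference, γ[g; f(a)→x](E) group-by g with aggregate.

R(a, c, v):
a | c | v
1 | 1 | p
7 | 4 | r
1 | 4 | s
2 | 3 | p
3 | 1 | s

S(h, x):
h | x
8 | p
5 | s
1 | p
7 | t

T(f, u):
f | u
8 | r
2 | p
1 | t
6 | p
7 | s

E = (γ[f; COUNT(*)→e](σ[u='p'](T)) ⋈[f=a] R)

Per-node cardinality:
  T → 5
  σ[u='p'](T) → 2
  γ[f; COUNT(*)→e](σ[u='p'](T)) → 2
  R → 5
  (γ[f; COUNT(*)→e](σ[u='p'](T)) ⋈[f=a] R) → 1

|E| = 1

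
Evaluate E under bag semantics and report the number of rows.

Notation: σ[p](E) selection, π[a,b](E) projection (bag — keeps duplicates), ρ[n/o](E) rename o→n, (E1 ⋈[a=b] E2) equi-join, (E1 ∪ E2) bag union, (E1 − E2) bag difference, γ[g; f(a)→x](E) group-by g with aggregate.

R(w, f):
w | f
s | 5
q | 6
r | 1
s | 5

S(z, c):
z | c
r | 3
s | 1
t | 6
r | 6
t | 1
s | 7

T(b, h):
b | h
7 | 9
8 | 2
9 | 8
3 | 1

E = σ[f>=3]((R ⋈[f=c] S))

Subexpression sizes:
  R → 4
  S → 6
  (R ⋈[f=c] S) → 4
  σ[f>=3]((R ⋈[f=c] S)) → 2

|E| = 2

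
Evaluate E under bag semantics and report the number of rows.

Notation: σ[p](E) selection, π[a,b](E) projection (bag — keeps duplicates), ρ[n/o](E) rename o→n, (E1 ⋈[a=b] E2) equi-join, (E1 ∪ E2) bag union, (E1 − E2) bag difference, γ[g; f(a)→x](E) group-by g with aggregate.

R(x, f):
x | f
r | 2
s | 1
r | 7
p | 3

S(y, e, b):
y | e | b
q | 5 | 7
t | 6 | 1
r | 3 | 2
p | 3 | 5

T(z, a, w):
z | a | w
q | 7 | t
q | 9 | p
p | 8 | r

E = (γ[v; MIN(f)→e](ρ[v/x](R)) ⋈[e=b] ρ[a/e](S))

Stepwise |·|:
  R → 4
  ρ[v/x](R) → 4
  γ[v; MIN(f)→e](ρ[v/x](R)) → 3
  S → 4
  ρ[a/e](S) → 4
  (γ[v; MIN(f)→e](ρ[v/x](R)) ⋈[e=b] ρ[a/e](S)) → 2

|E| = 2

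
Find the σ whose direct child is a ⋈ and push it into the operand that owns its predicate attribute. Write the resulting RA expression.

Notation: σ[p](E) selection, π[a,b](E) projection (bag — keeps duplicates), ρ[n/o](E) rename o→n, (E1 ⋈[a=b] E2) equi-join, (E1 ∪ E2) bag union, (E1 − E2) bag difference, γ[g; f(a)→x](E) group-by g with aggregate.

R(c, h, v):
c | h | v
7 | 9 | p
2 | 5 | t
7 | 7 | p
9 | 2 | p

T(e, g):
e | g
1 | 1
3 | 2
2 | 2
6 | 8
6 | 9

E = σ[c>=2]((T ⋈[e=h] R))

σ filters on c, owned by the right side.
E' = (T ⋈[e=h] σ[c>=2](R))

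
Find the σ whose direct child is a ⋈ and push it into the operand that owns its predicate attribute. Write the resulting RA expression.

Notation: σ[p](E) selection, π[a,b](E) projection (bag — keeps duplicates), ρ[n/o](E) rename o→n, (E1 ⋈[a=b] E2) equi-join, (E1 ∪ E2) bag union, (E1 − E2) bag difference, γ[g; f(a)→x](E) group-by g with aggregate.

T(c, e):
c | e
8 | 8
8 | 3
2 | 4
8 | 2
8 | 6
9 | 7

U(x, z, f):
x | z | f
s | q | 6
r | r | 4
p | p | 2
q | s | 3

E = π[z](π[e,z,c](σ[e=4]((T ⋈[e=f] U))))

σ filters on e, owned by the left side.
E' = π[z](π[e,z,c]((σ[e=4](T) ⋈[e=f] U)))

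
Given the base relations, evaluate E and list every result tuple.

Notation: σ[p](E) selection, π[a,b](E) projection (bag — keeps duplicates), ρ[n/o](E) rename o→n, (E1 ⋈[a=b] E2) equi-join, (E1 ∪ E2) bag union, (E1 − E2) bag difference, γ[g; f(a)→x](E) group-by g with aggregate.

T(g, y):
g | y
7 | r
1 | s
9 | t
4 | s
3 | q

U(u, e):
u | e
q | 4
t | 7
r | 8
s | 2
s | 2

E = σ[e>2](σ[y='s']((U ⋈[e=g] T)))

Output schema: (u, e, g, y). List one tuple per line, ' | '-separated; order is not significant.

Subexpression sizes:
  U → 5
  T → 5
  (U ⋈[e=g] T) → 2
  σ[y='s']((U ⋈[e=g] T)) → 1
  σ[e>2](σ[y='s']((U ⋈[e=g] T))) → 1

== RESULT ==
u | e | g | y
q | 4 | 4 | s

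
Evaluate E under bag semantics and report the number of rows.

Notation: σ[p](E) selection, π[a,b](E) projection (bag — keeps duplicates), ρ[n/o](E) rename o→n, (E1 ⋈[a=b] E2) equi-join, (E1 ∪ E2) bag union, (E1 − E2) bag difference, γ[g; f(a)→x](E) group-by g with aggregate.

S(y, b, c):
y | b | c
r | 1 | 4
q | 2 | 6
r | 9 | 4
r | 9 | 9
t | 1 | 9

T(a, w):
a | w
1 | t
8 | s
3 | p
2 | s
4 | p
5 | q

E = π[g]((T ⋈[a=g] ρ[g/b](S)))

Stepwise |·|:
  T → 6
  S → 5
  ρ[g/b](S) → 5
  (T ⋈[a=g] ρ[g/b](S)) → 3
  π[g]((T ⋈[a=g] ρ[g/b](S))) → 3

|E| = 3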